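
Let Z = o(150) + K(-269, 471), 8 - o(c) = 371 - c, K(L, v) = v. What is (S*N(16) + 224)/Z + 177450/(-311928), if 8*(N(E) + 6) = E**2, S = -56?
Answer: -35839783/6706452 ≈ -5.3441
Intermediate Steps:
N(E) = -6 + E**2/8
o(c) = -363 + c (o(c) = 8 - (371 - c) = 8 + (-371 + c) = -363 + c)
Z = 258 (Z = (-363 + 150) + 471 = -213 + 471 = 258)
(S*N(16) + 224)/Z + 177450/(-311928) = (-56*(-6 + (1/8)*16**2) + 224)/258 + 177450/(-311928) = (-56*(-6 + (1/8)*256) + 224)*(1/258) + 177450*(-1/311928) = (-56*(-6 + 32) + 224)*(1/258) - 29575/51988 = (-56*26 + 224)*(1/258) - 29575/51988 = (-1456 + 224)*(1/258) - 29575/51988 = -1232*1/258 - 29575/51988 = -616/129 - 29575/51988 = -35839783/6706452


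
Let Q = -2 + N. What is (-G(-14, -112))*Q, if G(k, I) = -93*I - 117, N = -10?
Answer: 123588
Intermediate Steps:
G(k, I) = -117 - 93*I
Q = -12 (Q = -2 - 10 = -12)
(-G(-14, -112))*Q = -(-117 - 93*(-112))*(-12) = -(-117 + 10416)*(-12) = -1*10299*(-12) = -10299*(-12) = 123588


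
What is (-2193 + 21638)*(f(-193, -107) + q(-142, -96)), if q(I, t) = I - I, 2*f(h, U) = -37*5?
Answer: -3597325/2 ≈ -1.7987e+6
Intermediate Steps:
f(h, U) = -185/2 (f(h, U) = (-37*5)/2 = (½)*(-185) = -185/2)
q(I, t) = 0
(-2193 + 21638)*(f(-193, -107) + q(-142, -96)) = (-2193 + 21638)*(-185/2 + 0) = 19445*(-185/2) = -3597325/2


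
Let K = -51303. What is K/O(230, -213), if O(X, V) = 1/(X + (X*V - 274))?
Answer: 2515591302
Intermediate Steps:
O(X, V) = 1/(-274 + X + V*X) (O(X, V) = 1/(X + (V*X - 274)) = 1/(X + (-274 + V*X)) = 1/(-274 + X + V*X))
K/O(230, -213) = -51303/(1/(-274 + 230 - 213*230)) = -51303/(1/(-274 + 230 - 48990)) = -51303/(1/(-49034)) = -51303/(-1/49034) = -51303*(-49034) = 2515591302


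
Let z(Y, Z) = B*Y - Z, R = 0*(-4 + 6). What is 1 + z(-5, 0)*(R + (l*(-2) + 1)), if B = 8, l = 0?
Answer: -39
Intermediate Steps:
R = 0 (R = 0*2 = 0)
z(Y, Z) = -Z + 8*Y (z(Y, Z) = 8*Y - Z = -Z + 8*Y)
1 + z(-5, 0)*(R + (l*(-2) + 1)) = 1 + (-1*0 + 8*(-5))*(0 + (0*(-2) + 1)) = 1 + (0 - 40)*(0 + (0 + 1)) = 1 - 40*(0 + 1) = 1 - 40*1 = 1 - 40 = -39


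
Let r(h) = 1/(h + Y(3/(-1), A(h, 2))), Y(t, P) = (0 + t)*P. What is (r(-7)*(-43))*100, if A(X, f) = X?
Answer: -2150/7 ≈ -307.14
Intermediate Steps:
Y(t, P) = P*t (Y(t, P) = t*P = P*t)
r(h) = -1/(2*h) (r(h) = 1/(h + h*(3/(-1))) = 1/(h + h*(3*(-1))) = 1/(h + h*(-3)) = 1/(h - 3*h) = 1/(-2*h) = -1/(2*h))
(r(-7)*(-43))*100 = (-½/(-7)*(-43))*100 = (-½*(-⅐)*(-43))*100 = ((1/14)*(-43))*100 = -43/14*100 = -2150/7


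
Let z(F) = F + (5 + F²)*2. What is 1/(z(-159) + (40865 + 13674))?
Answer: 1/104952 ≈ 9.5282e-6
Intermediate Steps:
z(F) = 10 + F + 2*F² (z(F) = F + (10 + 2*F²) = 10 + F + 2*F²)
1/(z(-159) + (40865 + 13674)) = 1/((10 - 159 + 2*(-159)²) + (40865 + 13674)) = 1/((10 - 159 + 2*25281) + 54539) = 1/((10 - 159 + 50562) + 54539) = 1/(50413 + 54539) = 1/104952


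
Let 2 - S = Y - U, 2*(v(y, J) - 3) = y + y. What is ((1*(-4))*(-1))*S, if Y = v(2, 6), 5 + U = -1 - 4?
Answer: -52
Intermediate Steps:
U = -10 (U = -5 + (-1 - 4) = -5 - 5 = -10)
v(y, J) = 3 + y (v(y, J) = 3 + (y + y)/2 = 3 + (2*y)/2 = 3 + y)
Y = 5 (Y = 3 + 2 = 5)
S = -13 (S = 2 - (5 - 1*(-10)) = 2 - (5 + 10) = 2 - 1*15 = 2 - 15 = -13)
((1*(-4))*(-1))*S = ((1*(-4))*(-1))*(-13) = -4*(-1)*(-13) = 4*(-13) = -52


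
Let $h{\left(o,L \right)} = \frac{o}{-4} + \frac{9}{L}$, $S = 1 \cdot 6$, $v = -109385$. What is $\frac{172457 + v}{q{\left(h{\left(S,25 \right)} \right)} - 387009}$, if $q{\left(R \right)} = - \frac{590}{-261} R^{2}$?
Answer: $- \frac{457272000}{2805793951} \approx -0.16297$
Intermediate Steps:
$S = 6$
$h{\left(o,L \right)} = \frac{9}{L} - \frac{o}{4}$ ($h{\left(o,L \right)} = o \left(- \frac{1}{4}\right) + \frac{9}{L} = - \frac{o}{4} + \frac{9}{L} = \frac{9}{L} - \frac{o}{4}$)
$q{\left(R \right)} = \frac{590 R^{2}}{261}$ ($q{\left(R \right)} = \left(-590\right) \left(- \frac{1}{261}\right) R^{2} = \frac{590 R^{2}}{261}$)
$\frac{172457 + v}{q{\left(h{\left(S,25 \right)} \right)} - 387009} = \frac{172457 - 109385}{\frac{590 \left(\frac{9}{25} - \frac{3}{2}\right)^{2}}{261} - 387009} = \frac{63072}{\frac{590 \left(9 \cdot \frac{1}{25} - \frac{3}{2}\right)^{2}}{261} - 387009} = \frac{63072}{\frac{590 \left(\frac{9}{25} - \frac{3}{2}\right)^{2}}{261} - 387009} = \frac{63072}{\frac{590 \left(- \frac{57}{50}\right)^{2}}{261} - 387009} = \frac{63072}{\frac{590}{261} \cdot \frac{3249}{2500} - 387009} = \frac{63072}{\frac{21299}{7250} - 387009} = \frac{63072}{- \frac{2805793951}{7250}} = 63072 \left(- \frac{7250}{2805793951}\right) = - \frac{457272000}{2805793951}$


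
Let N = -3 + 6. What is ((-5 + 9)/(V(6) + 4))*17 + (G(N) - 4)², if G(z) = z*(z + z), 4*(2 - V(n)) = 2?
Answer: 2292/11 ≈ 208.36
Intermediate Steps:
V(n) = 3/2 (V(n) = 2 - ¼*2 = 2 - ½ = 3/2)
N = 3
G(z) = 2*z² (G(z) = z*(2*z) = 2*z²)
((-5 + 9)/(V(6) + 4))*17 + (G(N) - 4)² = ((-5 + 9)/(3/2 + 4))*17 + (2*3² - 4)² = (4/(11/2))*17 + (2*9 - 4)² = (4*(2/11))*17 + (18 - 4)² = (8/11)*17 + 14² = 136/11 + 196 = 2292/11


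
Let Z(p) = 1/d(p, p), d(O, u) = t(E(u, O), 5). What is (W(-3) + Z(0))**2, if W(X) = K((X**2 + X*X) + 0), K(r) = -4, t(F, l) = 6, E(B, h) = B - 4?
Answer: 529/36 ≈ 14.694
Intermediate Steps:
E(B, h) = -4 + B
W(X) = -4
d(O, u) = 6
Z(p) = 1/6
(W(-3) + Z(0))**2 = (-4 + 1/6)**2 = (-23/6)**2 = 529/36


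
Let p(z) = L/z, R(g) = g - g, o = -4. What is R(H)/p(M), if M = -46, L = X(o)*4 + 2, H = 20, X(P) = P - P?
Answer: 0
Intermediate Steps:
X(P) = 0
L = 2 (L = 0*4 + 2 = 0 + 2 = 2)
R(g) = 0
p(z) = 2/z
R(H)/p(M) = 0/((2/(-46))) = 0/((2*(-1/46))) = 0/(-1/23) = 0*(-23) = 0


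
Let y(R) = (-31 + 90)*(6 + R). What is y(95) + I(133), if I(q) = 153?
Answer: 6112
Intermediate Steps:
y(R) = 354 + 59*R (y(R) = 59*(6 + R) = 354 + 59*R)
y(95) + I(133) = (354 + 59*95) + 153 = (354 + 5605) + 153 = 5959 + 153 = 6112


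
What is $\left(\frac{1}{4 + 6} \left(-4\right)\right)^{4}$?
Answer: $\frac{16}{625} \approx 0.0256$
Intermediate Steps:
$\left(\frac{1}{4 + 6} \left(-4\right)\right)^{4} = \left(\frac{1}{10} \left(-4\right)\right)^{4} = \left(- \frac{2}{5}\right)^{4} = \frac{16}{625}$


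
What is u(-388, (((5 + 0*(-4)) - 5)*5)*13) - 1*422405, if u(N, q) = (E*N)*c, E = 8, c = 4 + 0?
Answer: -434821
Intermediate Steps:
c = 4
u(N, q) = 32*N (u(N, q) = (8*N)*4 = 32*N)
u(-388, (((5 + 0*(-4)) - 5)*5)*13) - 1*422405 = 32*(-388) - 1*422405 = -12416 - 422405 = -434821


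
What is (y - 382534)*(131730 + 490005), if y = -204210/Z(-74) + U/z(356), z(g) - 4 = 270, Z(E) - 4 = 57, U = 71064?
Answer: -2003631783453660/8357 ≈ -2.3975e+11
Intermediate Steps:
Z(E) = 61 (Z(E) = 4 + 57 = 61)
z(g) = 274 (z(g) = 4 + 270 = 274)
y = -25809318/8357 (y = -204210/61 + 71064/274 = -204210*1/61 + 71064*(1/274) = -204210/61 + 35532/137 = -25809318/8357 ≈ -3088.3)
(y - 382534)*(131730 + 490005) = (-25809318/8357 - 382534)*(131730 + 490005) = -3222645956/8357*621735 = -2003631783453660/8357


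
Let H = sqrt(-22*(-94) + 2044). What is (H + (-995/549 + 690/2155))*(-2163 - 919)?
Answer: 1088201806/236619 - 12328*sqrt(257) ≈ -1.9303e+5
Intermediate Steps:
H = 4*sqrt(257) (H = sqrt(2068 + 2044) = sqrt(4112) = 4*sqrt(257) ≈ 64.125)
(H + (-995/549 + 690/2155))*(-2163 - 919) = (4*sqrt(257) + (-995/549 + 690/2155))*(-2163 - 919) = (4*sqrt(257) + (-995*1/549 + 690*(1/2155)))*(-3082) = (4*sqrt(257) + (-995/549 + 138/431))*(-3082) = (4*sqrt(257) - 353083/236619)*(-3082) = (-353083/236619 + 4*sqrt(257))*(-3082) = 1088201806/236619 - 12328*sqrt(257)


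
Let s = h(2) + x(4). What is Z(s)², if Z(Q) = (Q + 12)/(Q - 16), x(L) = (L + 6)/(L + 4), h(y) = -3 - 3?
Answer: 841/6889 ≈ 0.12208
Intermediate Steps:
h(y) = -6
x(L) = (6 + L)/(4 + L)
s = -19/4 (s = -6 + (6 + 4)/(4 + 4) = -6 + 10/8 = -6 + (⅛)*10 = -6 + 5/4 = -19/4 ≈ -4.7500)
Z(Q) = (12 + Q)/(-16 + Q)
Z(s)² = ((12 - 19/4)/(-16 - 19/4))² = ((29/4)/(-83/4))² = (-4/83*29/4)² = (-29/83)² = 841/6889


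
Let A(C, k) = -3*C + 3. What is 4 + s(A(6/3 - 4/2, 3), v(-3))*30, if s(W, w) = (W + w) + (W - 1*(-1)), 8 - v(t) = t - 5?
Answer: 694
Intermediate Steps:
v(t) = 13 - t (v(t) = 8 - (t - 5) = 8 - (-5 + t) = 8 + (5 - t) = 13 - t)
A(C, k) = 3 - 3*C
s(W, w) = 1 + w + 2*W (s(W, w) = (W + w) + (W + 1) = (W + w) + (1 + W) = 1 + w + 2*W)
4 + s(A(6/3 - 4/2, 3), v(-3))*30 = 4 + (1 + (13 - 1*(-3)) + 2*(3 - 3*(6/3 - 4/2)))*30 = 4 + (1 + (13 + 3) + 2*(3 - 3*(6*(1/3) - 4*1/2)))*30 = 4 + (1 + 16 + 2*(3 - 3*(2 - 2)))*30 = 4 + (1 + 16 + 2*(3 - 3*0))*30 = 4 + (1 + 16 + 2*(3 + 0))*30 = 4 + (1 + 16 + 2*3)*30 = 4 + (1 + 16 + 6)*30 = 4 + 23*30 = 4 + 690 = 694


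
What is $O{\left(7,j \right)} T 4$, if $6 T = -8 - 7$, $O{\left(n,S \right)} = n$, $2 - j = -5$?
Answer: $-70$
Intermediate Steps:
$j = 7$ ($j = 2 - -5 = 2 + 5 = 7$)
$T = - \frac{5}{2}$ ($T = \frac{-8 - 7}{6} = \frac{1}{6} \left(-15\right) = - \frac{5}{2} \approx -2.5$)
$O{\left(7,j \right)} T 4 = 7 \left(- \frac{5}{2}\right) 4 = \left(- \frac{35}{2}\right) 4 = -70$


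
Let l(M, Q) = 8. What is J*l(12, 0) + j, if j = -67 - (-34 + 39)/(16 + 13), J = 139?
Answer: 30300/29 ≈ 1044.8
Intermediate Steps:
j = -1948/29 (j = -67 - 5/29 = -1948/29 ≈ -67.172)
J*l(12, 0) + j = 139*8 - 1948/29 = 1112 - 1948/29 = 30300/29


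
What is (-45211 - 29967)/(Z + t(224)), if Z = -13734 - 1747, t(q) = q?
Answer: 75178/15257 ≈ 4.9274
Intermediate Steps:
Z = -15481
(-45211 - 29967)/(Z + t(224)) = (-45211 - 29967)/(-15481 + 224) = -75178/(-15257) = -75178*(-1/15257) = 75178/15257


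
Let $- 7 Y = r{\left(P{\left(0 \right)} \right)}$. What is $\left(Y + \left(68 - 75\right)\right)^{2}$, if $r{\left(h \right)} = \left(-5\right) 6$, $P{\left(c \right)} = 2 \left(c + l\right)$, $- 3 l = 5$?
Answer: $\frac{361}{49} \approx 7.3673$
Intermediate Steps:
$l = - \frac{5}{3}$ ($l = \left(- \frac{1}{3}\right) 5 = - \frac{5}{3} \approx -1.6667$)
$P{\left(c \right)} = - \frac{10}{3} + 2 c$ ($P{\left(c \right)} = 2 \left(c - \frac{5}{3}\right) = 2 \left(- \frac{5}{3} + c\right) = - \frac{10}{3} + 2 c$)
$r{\left(h \right)} = -30$
$Y = \frac{30}{7}$ ($Y = \left(- \frac{1}{7}\right) \left(-30\right) = \frac{30}{7} \approx 4.2857$)
$\left(Y + \left(68 - 75\right)\right)^{2} = \left(\frac{30}{7} + \left(68 - 75\right)\right)^{2} = \left(\frac{30}{7} - 7\right)^{2} = \left(- \frac{19}{7}\right)^{2} = \frac{361}{49}$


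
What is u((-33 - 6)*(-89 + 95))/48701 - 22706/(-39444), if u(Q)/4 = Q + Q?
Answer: 515982869/960481122 ≈ 0.53721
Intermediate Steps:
u(Q) = 8*Q (u(Q) = 4*(Q + Q) = 4*(2*Q) = 8*Q)
u((-33 - 6)*(-89 + 95))/48701 - 22706/(-39444) = (8*((-33 - 6)*(-89 + 95)))/48701 - 22706/(-39444) = (8*(-39*6))*(1/48701) - 22706*(-1/39444) = (8*(-234))*(1/48701) + 11353/19722 = -1872*1/48701 + 11353/19722 = -1872/48701 + 11353/19722 = 515982869/960481122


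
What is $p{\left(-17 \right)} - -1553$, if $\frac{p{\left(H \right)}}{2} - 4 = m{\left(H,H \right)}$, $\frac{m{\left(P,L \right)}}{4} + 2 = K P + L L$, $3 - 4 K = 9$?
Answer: $4061$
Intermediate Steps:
$K = - \frac{3}{2}$ ($K = \frac{3}{4} - \frac{9}{4} = - \frac{3}{2} \approx -1.5$)
$m{\left(P,L \right)} = -8 - 6 P + 4 L^{2}$ ($m{\left(P,L \right)} = -8 + 4 \left(- \frac{3 P}{2} + L L\right) = -8 + 4 \left(- \frac{3 P}{2} + L^{2}\right) = -8 + 4 \left(L^{2} - \frac{3 P}{2}\right) = -8 + \left(- 6 P + 4 L^{2}\right) = -8 - 6 P + 4 L^{2}$)
$p{\left(H \right)} = -8 - 12 H + 8 H^{2}$ ($p{\left(H \right)} = 8 + 2 \left(-8 - 6 H + 4 H^{2}\right) = 8 - \left(16 - 8 H^{2} + 12 H\right) = -8 - 12 H + 8 H^{2}$)
$p{\left(-17 \right)} - -1553 = \left(-8 - -204 + 8 \left(-17\right)^{2}\right) - -1553 = \left(-8 + 204 + 8 \cdot 289\right) + 1553 = \left(-8 + 204 + 2312\right) + 1553 = 2508 + 1553 = 4061$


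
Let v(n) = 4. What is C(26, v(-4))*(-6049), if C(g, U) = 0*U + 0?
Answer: 0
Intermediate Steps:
C(g, U) = 0 (C(g, U) = 0 + 0 = 0)
C(26, v(-4))*(-6049) = 0*(-6049) = 0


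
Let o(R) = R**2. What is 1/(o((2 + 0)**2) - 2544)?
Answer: -1/2528 ≈ -0.00039557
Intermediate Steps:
1/(o((2 + 0)**2) - 2544) = 1/(((2 + 0)**2)**2 - 2544) = 1/((2**2)**2 - 2544) = 1/(4**2 - 2544) = 1/(16 - 2544) = 1/(-2528) = -1/2528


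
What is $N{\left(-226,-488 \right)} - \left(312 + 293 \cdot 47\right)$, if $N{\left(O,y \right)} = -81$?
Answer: $-14164$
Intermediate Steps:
$N{\left(-226,-488 \right)} - \left(312 + 293 \cdot 47\right) = -81 - \left(312 + 293 \cdot 47\right) = -81 - \left(312 + 13771\right) = -81 - 14083 = -14164$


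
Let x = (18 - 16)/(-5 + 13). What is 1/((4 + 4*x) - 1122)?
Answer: -1/1117 ≈ -0.00089526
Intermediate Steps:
x = ¼ (x = 2/8 = 2*(⅛) = ¼ ≈ 0.25000)
1/((4 + 4*x) - 1122) = 1/((4 + 4*(¼)) - 1122) = 1/((4 + 1) - 1122) = 1/(5 - 1122) = 1/(-1117) = -1/1117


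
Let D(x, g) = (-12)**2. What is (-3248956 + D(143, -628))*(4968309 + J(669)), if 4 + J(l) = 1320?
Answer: -16145377335500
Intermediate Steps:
J(l) = 1316 (J(l) = -4 + 1320 = 1316)
D(x, g) = 144
(-3248956 + D(143, -628))*(4968309 + J(669)) = (-3248956 + 144)*(4968309 + 1316) = -3248812*4969625 = -16145377335500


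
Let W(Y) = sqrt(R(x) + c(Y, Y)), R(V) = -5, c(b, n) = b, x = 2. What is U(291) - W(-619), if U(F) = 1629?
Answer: 1629 - 4*I*sqrt(39) ≈ 1629.0 - 24.98*I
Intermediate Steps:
W(Y) = sqrt(-5 + Y)
U(291) - W(-619) = 1629 - sqrt(-5 - 619) = 1629 - sqrt(-624) = 1629 - 4*I*sqrt(39)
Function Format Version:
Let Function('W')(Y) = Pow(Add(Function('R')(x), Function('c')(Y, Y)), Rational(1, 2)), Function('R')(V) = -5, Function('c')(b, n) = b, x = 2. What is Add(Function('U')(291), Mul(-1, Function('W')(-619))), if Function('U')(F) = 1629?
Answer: Add(1629, Mul(-4, I, Pow(39, Rational(1, 2)))) ≈ Add(1629.0, Mul(-24.980, I))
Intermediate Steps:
Function('W')(Y) = Pow(Add(-5, Y), Rational(1, 2))
Add(Function('U')(291), Mul(-1, Function('W')(-619))) = Add(1629, Mul(-1, Pow(Add(-5, -619), Rational(1, 2)))) = Add(1629, Mul(-1, Pow(-624, Rational(1, 2)))) = Add(1629, Mul(-1, Mul(4, I, Pow(39, Rational(1, 2))))) = Add(1629, Mul(-4, I, Pow(39, Rational(1, 2))))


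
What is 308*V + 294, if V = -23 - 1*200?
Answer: -68390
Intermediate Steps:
V = -223 (V = -23 - 200 = -223)
308*V + 294 = 308*(-223) + 294 = -68684 + 294 = -68390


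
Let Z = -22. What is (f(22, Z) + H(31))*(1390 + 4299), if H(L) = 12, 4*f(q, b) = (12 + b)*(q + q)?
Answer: -557522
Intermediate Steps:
f(q, b) = q*(12 + b)/2 (f(q, b) = ((12 + b)*(q + q))/4 = ((12 + b)*(2*q))/4 = (2*q*(12 + b))/4 = q*(12 + b)/2)
(f(22, Z) + H(31))*(1390 + 4299) = ((½)*22*(12 - 22) + 12)*(1390 + 4299) = ((½)*22*(-10) + 12)*5689 = (-110 + 12)*5689 = -98*5689 = -557522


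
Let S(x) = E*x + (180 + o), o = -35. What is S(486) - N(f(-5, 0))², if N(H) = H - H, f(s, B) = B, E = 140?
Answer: 68185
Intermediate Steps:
N(H) = 0
S(x) = 145 + 140*x (S(x) = 140*x + (180 - 35) = 140*x + 145 = 145 + 140*x)
S(486) - N(f(-5, 0))² = (145 + 140*486) - 1*0² = (145 + 68040) - 1*0 = 68185 + 0 = 68185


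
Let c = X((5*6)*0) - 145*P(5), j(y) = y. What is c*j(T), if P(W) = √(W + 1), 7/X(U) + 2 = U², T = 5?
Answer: -35/2 - 725*√6 ≈ -1793.4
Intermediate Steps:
X(U) = 7/(-2 + U²)
P(W) = √(1 + W)
c = -7/2 - 145*√6 (c = 7/(-2 + ((5*6)*0)²) - 145*√(1 + 5) = 7/(-2 + (30*0)²) - 145*√6 = 7/(-2 + 0²) - 145*√6 = 7/(-2 + 0) - 145*√6 = 7/(-2) - 145*√6 = 7*(-½) - 145*√6 = -7/2 - 145*√6 ≈ -358.68)
c*j(T) = (-7/2 - 145*√6)*5 = -35/2 - 725*√6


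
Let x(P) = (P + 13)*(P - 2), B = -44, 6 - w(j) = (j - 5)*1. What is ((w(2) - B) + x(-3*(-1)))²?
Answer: 4761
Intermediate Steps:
w(j) = 11 - j (w(j) = 6 - (j - 5) = 6 - (-5 + j) = 6 + (5 - j) = 11 - j)
x(P) = (-2 + P)*(13 + P) (x(P) = (13 + P)*(-2 + P) = (-2 + P)*(13 + P))
((w(2) - B) + x(-3*(-1)))² = (((11 - 1*2) - 1*(-44)) + (-26 + (-3*(-1))² + 11*(-3*(-1))))² = (((11 - 2) + 44) + (-26 + 3² + 11*3))² = ((9 + 44) + (-26 + 9 + 33))² = (53 + 16)² = 69² = 4761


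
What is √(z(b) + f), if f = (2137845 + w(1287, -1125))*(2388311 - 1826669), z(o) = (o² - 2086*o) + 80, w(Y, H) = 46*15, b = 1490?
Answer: √1201090186510 ≈ 1.0959e+6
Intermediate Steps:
w(Y, H) = 690
z(o) = 80 + o² - 2086*o
f = 1201091074470 (f = (2137845 + 690)*(2388311 - 1826669) = 2138535*561642 = 1201091074470)
√(z(b) + f) = √((80 + 1490² - 2086*1490) + 1201091074470) = √((80 + 2220100 - 3108140) + 1201091074470) = √(-887960 + 1201091074470) = √1201090186510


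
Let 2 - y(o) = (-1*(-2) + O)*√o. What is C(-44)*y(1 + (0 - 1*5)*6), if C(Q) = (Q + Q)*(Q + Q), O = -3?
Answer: 15488 + 7744*I*√29 ≈ 15488.0 + 41703.0*I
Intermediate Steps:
C(Q) = 4*Q² (C(Q) = (2*Q)*(2*Q) = 4*Q²)
y(o) = 2 + √o (y(o) = 2 - (-1*(-2) - 3)*√o = 2 - (2 - 3)*√o = 2 - (-1)*√o = 2 + √o)
C(-44)*y(1 + (0 - 1*5)*6) = (4*(-44)²)*(2 + √(1 + (0 - 1*5)*6)) = (4*1936)*(2 + √(1 + (0 - 5)*6)) = 7744*(2 + √(1 - 5*6)) = 7744*(2 + √(1 - 30)) = 7744*(2 + √(-29)) = 7744*(2 + I*√29) = 15488 + 7744*I*√29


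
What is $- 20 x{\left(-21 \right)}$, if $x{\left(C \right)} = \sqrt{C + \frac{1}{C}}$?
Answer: $- \frac{20 i \sqrt{9282}}{21} \approx - 91.755 i$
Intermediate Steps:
$- 20 x{\left(-21 \right)} = - 20 \sqrt{-21 + \frac{1}{-21}} = - 20 \sqrt{-21 - \frac{1}{21}} = - 20 \sqrt{- \frac{442}{21}} = - 20 \frac{i \sqrt{9282}}{21} = - \frac{20 i \sqrt{9282}}{21}$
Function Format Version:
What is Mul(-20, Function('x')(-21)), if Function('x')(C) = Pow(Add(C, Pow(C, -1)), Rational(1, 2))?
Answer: Mul(Rational(-20, 21), I, Pow(9282, Rational(1, 2))) ≈ Mul(-91.755, I)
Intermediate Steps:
Mul(-20, Function('x')(-21)) = Mul(-20, Pow(Add(-21, Pow(-21, -1)), Rational(1, 2))) = Mul(-20, Pow(Add(-21, Rational(-1, 21)), Rational(1, 2))) = Mul(-20, Pow(Rational(-442, 21), Rational(1, 2))) = Mul(-20, Mul(Rational(1, 21), I, Pow(9282, Rational(1, 2)))) = Mul(Rational(-20, 21), I, Pow(9282, Rational(1, 2)))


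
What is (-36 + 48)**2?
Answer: 144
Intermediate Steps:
(-36 + 48)**2 = 12**2 = 144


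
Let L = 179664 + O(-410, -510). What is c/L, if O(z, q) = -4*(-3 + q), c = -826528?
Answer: -206632/45429 ≈ -4.5485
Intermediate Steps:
O(z, q) = 12 - 4*q
L = 181716 (L = 179664 + (12 - 4*(-510)) = 179664 + (12 + 2040) = 179664 + 2052 = 181716)
c/L = -826528/181716 = -826528*1/181716 = -206632/45429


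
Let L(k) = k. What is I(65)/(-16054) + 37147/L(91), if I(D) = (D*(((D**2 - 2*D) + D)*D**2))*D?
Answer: -3378468121031/730457 ≈ -4.6251e+6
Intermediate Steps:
I(D) = D**4*(D**2 - D) (I(D) = (D*((D**2 - D)*D**2))*D = (D*(D**2*(D**2 - D)))*D = (D**3*(D**2 - D))*D = D**4*(D**2 - D))
I(65)/(-16054) + 37147/L(91) = (65**5*(-1 + 65))/(-16054) + 37147/91 = (1160290625*64)*(-1/16054) + 37147*(1/91) = 74258600000*(-1/16054) + 37147/91 = -37129300000/8027 + 37147/91 = -3378468121031/730457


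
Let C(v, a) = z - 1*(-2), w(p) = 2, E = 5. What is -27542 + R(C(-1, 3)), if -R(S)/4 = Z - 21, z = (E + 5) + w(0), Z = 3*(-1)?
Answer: -27446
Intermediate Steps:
Z = -3
z = 12 (z = (5 + 5) + 2 = 10 + 2 = 12)
C(v, a) = 14 (C(v, a) = 12 - 1*(-2) = 12 + 2 = 14)
R(S) = 96 (R(S) = -4*(-3 - 21) = -4*(-24) = 96)
-27542 + R(C(-1, 3)) = -27542 + 96 = -27446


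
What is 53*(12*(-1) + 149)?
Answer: 7261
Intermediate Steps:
53*(12*(-1) + 149) = 53*(-12 + 149) = 53*137 = 7261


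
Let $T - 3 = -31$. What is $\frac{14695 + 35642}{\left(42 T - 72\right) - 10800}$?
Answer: $- \frac{16779}{4016} \approx -4.178$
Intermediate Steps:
$T = -28$ ($T = 3 - 31 = -28$)
$\frac{14695 + 35642}{\left(42 T - 72\right) - 10800} = \frac{14695 + 35642}{\left(42 \left(-28\right) - 72\right) - 10800} = \frac{50337}{\left(-1176 - 72\right) - 10800} = \frac{50337}{-1248 - 10800} = \frac{50337}{-12048} = 50337 \left(- \frac{1}{12048}\right) = - \frac{16779}{4016}$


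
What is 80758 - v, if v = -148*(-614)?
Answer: -10114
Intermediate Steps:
v = 90872
80758 - v = 80758 - 1*90872 = 80758 - 90872 = -10114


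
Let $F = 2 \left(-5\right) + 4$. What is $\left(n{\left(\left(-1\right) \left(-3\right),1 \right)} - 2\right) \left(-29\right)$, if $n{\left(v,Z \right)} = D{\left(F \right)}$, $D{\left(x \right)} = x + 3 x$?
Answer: $754$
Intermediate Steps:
$F = -6$ ($F = -10 + 4 = -6$)
$D{\left(x \right)} = 4 x$
$n{\left(v,Z \right)} = -24$ ($n{\left(v,Z \right)} = 4 \left(-6\right) = -24$)
$\left(n{\left(\left(-1\right) \left(-3\right),1 \right)} - 2\right) \left(-29\right) = \left(-24 - 2\right) \left(-29\right) = \left(-26\right) \left(-29\right) = 754$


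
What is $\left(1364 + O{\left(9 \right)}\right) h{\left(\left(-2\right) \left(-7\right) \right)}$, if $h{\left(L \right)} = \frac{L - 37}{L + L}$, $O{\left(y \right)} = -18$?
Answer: $- \frac{15479}{14} \approx -1105.6$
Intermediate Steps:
$h{\left(L \right)} = \frac{-37 + L}{2 L}$
$\left(1364 + O{\left(9 \right)}\right) h{\left(\left(-2\right) \left(-7\right) \right)} = \left(1364 - 18\right) \frac{-37 - -14}{2 \left(\left(-2\right) \left(-7\right)\right)} = 1346 \frac{-37 + 14}{2 \cdot 14} = 1346 \cdot \frac{1}{2} \cdot \frac{1}{14} \left(-23\right) = 1346 \left(- \frac{23}{28}\right) = - \frac{15479}{14}$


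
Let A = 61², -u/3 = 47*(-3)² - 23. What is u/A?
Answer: -1200/3721 ≈ -0.32249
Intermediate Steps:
u = -1200 (u = -3*(47*(-3)² - 23) = -3*(47*9 - 23) = -3*(423 - 23) = -3*400 = -1200)
A = 3721
u/A = -1200/3721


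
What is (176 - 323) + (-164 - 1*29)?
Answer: -340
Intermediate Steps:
(176 - 323) + (-164 - 1*29) = -147 + (-164 - 29) = -147 - 193 = -340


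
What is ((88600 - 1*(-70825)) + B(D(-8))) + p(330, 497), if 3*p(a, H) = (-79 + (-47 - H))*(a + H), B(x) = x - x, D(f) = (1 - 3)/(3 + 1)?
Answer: -36946/3 ≈ -12315.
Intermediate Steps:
D(f) = -½ (D(f) = -2/4 = -2*¼ = -½)
B(x) = 0
p(a, H) = (-126 - H)*(H + a)/3 (p(a, H) = ((-79 + (-47 - H))*(a + H))/3 = ((-126 - H)*(H + a))/3 = (-126 - H)*(H + a)/3)
((88600 - 1*(-70825)) + B(D(-8))) + p(330, 497) = ((88600 - 1*(-70825)) + 0) + (-42*497 - 42*330 - ⅓*497² - ⅓*497*330) = ((88600 + 70825) + 0) + (-20874 - 13860 - ⅓*247009 - 54670) = (159425 + 0) + (-20874 - 13860 - 247009/3 - 54670) = 159425 - 515221/3 = -36946/3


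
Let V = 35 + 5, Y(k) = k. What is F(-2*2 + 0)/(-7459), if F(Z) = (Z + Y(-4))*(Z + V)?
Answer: 288/7459 ≈ 0.038611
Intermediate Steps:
V = 40
F(Z) = (-4 + Z)*(40 + Z) (F(Z) = (Z - 4)*(Z + 40) = (-4 + Z)*(40 + Z))
F(-2*2 + 0)/(-7459) = (-160 + (-2*2 + 0)² + 36*(-2*2 + 0))/(-7459) = (-160 + (-4 + 0)² + 36*(-4 + 0))*(-1/7459) = (-160 + (-4)² + 36*(-4))*(-1/7459) = (-160 + 16 - 144)*(-1/7459) = -288*(-1/7459) = 288/7459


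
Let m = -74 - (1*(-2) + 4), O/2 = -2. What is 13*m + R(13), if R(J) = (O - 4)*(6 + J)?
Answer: -1140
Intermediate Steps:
O = -4 (O = 2*(-2) = -4)
R(J) = -48 - 8*J (R(J) = (-4 - 4)*(6 + J) = -8*(6 + J) = -48 - 8*J)
m = -76 (m = -74 - (-2 + 4) = -74 - 1*2 = -74 - 2 = -76)
13*m + R(13) = 13*(-76) + (-48 - 8*13) = -988 + (-48 - 104) = -988 - 152 = -1140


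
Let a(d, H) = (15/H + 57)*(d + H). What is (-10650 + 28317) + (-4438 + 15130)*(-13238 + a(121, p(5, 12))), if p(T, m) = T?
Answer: -60691509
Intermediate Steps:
a(d, H) = (57 + 15/H)*(H + d)
(-10650 + 28317) + (-4438 + 15130)*(-13238 + a(121, p(5, 12))) = (-10650 + 28317) + (-4438 + 15130)*(-13238 + (15 + 57*5 + 57*121 + 15*121/5)) = 17667 + 10692*(-13238 + (15 + 285 + 6897 + 15*121*(1/5))) = 17667 + 10692*(-13238 + (15 + 285 + 6897 + 363)) = 17667 + 10692*(-13238 + 7560) = 17667 + 10692*(-5678) = 17667 - 60709176 = -60691509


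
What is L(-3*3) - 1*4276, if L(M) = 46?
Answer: -4230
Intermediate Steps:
L(-3*3) - 1*4276 = 46 - 1*4276 = 46 - 4276 = -4230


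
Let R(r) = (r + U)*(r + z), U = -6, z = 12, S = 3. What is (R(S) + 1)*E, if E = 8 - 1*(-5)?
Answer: -572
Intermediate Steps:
E = 13 (E = 8 + 5 = 13)
R(r) = (-6 + r)*(12 + r) (R(r) = (r - 6)*(r + 12) = (-6 + r)*(12 + r))
(R(S) + 1)*E = ((-72 + 3**2 + 6*3) + 1)*13 = ((-72 + 9 + 18) + 1)*13 = (-45 + 1)*13 = -44*13 = -572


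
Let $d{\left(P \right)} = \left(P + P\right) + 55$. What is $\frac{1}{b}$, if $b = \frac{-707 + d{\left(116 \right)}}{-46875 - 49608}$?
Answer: $\frac{32161}{140} \approx 229.72$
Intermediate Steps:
$d{\left(P \right)} = 55 + 2 P$ ($d{\left(P \right)} = 2 P + 55 = 55 + 2 P$)
$b = \frac{140}{32161}$ ($b = \frac{-707 + \left(55 + 2 \cdot 116\right)}{-46875 - 49608} = \frac{-707 + \left(55 + 232\right)}{-96483} = \left(-707 + 287\right) \left(- \frac{1}{96483}\right) = \left(-420\right) \left(- \frac{1}{96483}\right) = \frac{140}{32161} \approx 0.0043531$)
$\frac{1}{b} = \frac{1}{\frac{140}{32161}} = \frac{32161}{140}$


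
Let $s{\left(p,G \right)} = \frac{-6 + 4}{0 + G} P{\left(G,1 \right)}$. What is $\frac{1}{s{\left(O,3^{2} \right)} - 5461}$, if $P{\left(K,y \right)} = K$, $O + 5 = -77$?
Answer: $- \frac{1}{5463} \approx -0.00018305$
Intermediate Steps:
$O = -82$ ($O = -5 - 77 = -82$)
$s{\left(p,G \right)} = -2$ ($s{\left(p,G \right)} = \frac{-6 + 4}{0 + G} G = - \frac{2}{G} G = -2$)
$\frac{1}{s{\left(O,3^{2} \right)} - 5461} = \frac{1}{-2 - 5461} = \frac{1}{-5463} = - \frac{1}{5463}$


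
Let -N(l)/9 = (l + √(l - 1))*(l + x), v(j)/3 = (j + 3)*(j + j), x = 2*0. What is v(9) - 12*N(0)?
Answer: 648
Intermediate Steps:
x = 0
v(j) = 6*j*(3 + j) (v(j) = 3*((j + 3)*(j + j)) = 3*((3 + j)*(2*j)) = 3*(2*j*(3 + j)) = 6*j*(3 + j))
N(l) = -9*l*(l + √(-1 + l)) (N(l) = -9*(l + √(l - 1))*(l + 0) = -9*(l + √(-1 + l))*l = -9*l*(l + √(-1 + l)))
v(9) - 12*N(0) = 6*9*(3 + 9) - 108*0*(-1*0 - √(-1 + 0)) = 6*9*12 - 108*0*(0 - √(-1)) = 648 - 108*0*(0 - I) = 648 - 108*0*(-I) = 648 - 12*0 = 648 + 0 = 648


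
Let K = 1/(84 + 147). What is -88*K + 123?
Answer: 2575/21 ≈ 122.62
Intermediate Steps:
K = 1/231 ≈ 0.0043290
-88*K + 123 = -88*1/231 + 123 = -8/21 + 123 = 2575/21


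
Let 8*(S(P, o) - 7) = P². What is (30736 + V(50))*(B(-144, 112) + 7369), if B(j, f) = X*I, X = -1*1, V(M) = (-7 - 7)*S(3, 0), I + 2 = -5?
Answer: 225869716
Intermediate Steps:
I = -7 (I = -2 - 5 = -7)
S(P, o) = 7 + P²/8
V(M) = -455/4 (V(M) = (-7 - 7)*(7 + (⅛)*3²) = -14*(7 + (⅛)*9) = -14*(7 + 9/8) = -14*65/8 = -455/4)
X = -1
B(j, f) = 7 (B(j, f) = -1*(-7) = 7)
(30736 + V(50))*(B(-144, 112) + 7369) = (30736 - 455/4)*(7 + 7369) = (122489/4)*7376 = 225869716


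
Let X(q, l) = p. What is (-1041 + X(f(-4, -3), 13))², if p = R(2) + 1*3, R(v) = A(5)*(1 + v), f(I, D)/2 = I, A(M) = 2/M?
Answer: 26873856/25 ≈ 1.0750e+6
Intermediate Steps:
f(I, D) = 2*I
R(v) = ⅖ + 2*v/5 (R(v) = (2/5)*(1 + v) = (2*(⅕))*(1 + v) = 2*(1 + v)/5 = ⅖ + 2*v/5)
p = 21/5 (p = (⅖ + (⅖)*2) + 1*3 = (⅖ + ⅘) + 3 = 6/5 + 3 = 21/5 ≈ 4.2000)
X(q, l) = 21/5
(-1041 + X(f(-4, -3), 13))² = (-1041 + 21/5)² = (-5184/5)² = 26873856/25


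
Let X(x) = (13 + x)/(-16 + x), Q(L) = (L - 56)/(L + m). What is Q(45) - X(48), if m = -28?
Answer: -1389/544 ≈ -2.5533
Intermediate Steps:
Q(L) = (-56 + L)/(-28 + L) (Q(L) = (L - 56)/(L - 28) = (-56 + L)/(-28 + L))
X(x) = (13 + x)/(-16 + x)
Q(45) - X(48) = (-56 + 45)/(-28 + 45) - (13 + 48)/(-16 + 48) = -11/17 - 61/32 = -1389/544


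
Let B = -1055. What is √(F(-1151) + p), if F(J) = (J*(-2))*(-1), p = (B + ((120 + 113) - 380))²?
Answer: 3*√160278 ≈ 1201.0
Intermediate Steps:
p = 1444804 (p = (-1055 + ((120 + 113) - 380))² = (-1055 + (233 - 380))² = (-1055 - 147)² = (-1202)² = 1444804)
F(J) = 2*J (F(J) = -2*J*(-1) = 2*J)
√(F(-1151) + p) = √(2*(-1151) + 1444804) = √(-2302 + 1444804) = √1442502 = 3*√160278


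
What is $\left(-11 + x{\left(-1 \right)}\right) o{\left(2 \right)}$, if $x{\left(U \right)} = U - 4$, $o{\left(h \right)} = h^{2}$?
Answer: $-64$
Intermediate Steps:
$x{\left(U \right)} = -4 + U$ ($x{\left(U \right)} = U - 4 = -4 + U$)
$\left(-11 + x{\left(-1 \right)}\right) o{\left(2 \right)} = \left(-11 - 5\right) 2^{2} = \left(-11 - 5\right) 4 = \left(-16\right) 4 = -64$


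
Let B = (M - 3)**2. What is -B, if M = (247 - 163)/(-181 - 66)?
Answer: -680625/61009 ≈ -11.156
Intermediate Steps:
M = -84/247 (M = 84/(-247) = 84*(-1/247) = -84/247 ≈ -0.34008)
B = 680625/61009 (B = (-84/247 - 3)**2 = (-825/247)**2 = 680625/61009 ≈ 11.156)
-B = -1*680625/61009 = -680625/61009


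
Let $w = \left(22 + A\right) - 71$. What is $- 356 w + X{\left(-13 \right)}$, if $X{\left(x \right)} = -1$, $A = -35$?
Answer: $29903$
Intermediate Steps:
$w = -84$ ($w = \left(22 - 35\right) - 71 = -13 - 71 = -84$)
$- 356 w + X{\left(-13 \right)} = \left(-356\right) \left(-84\right) - 1 = 29904 - 1 = 29903$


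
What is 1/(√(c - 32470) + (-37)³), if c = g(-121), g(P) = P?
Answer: -50653/2565759000 - I*√32591/2565759000 ≈ -1.9742e-5 - 7.0361e-8*I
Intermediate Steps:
c = -121
1/(√(c - 32470) + (-37)³) = 1/(√(-121 - 32470) + (-37)³) = 1/(√(-32591) - 50653) = 1/(I*√32591 - 50653) = 1/(-50653 + I*√32591)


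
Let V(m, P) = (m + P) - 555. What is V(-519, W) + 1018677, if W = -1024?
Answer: 1016579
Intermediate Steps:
V(m, P) = -555 + P + m (V(m, P) = (P + m) - 555 = -555 + P + m)
V(-519, W) + 1018677 = (-555 - 1024 - 519) + 1018677 = -2098 + 1018677 = 1016579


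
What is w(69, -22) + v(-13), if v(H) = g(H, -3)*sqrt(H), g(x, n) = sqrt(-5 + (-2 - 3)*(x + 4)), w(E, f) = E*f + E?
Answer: -1449 + 2*I*sqrt(130) ≈ -1449.0 + 22.803*I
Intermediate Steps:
w(E, f) = E + E*f
g(x, n) = sqrt(-25 - 5*x) (g(x, n) = sqrt(-5 - 5*(4 + x)) = sqrt(-5 + (-20 - 5*x)) = sqrt(-25 - 5*x))
v(H) = sqrt(H)*sqrt(-25 - 5*H) (v(H) = sqrt(-25 - 5*H)*sqrt(H) = sqrt(H)*sqrt(-25 - 5*H))
w(69, -22) + v(-13) = 69*(1 - 22) + sqrt(5)*sqrt(-13)*sqrt(-5 - 1*(-13)) = 69*(-21) + sqrt(5)*(I*sqrt(13))*sqrt(-5 + 13) = -1449 + sqrt(5)*(I*sqrt(13))*sqrt(8) = -1449 + sqrt(5)*(I*sqrt(13))*(2*sqrt(2)) = -1449 + 2*I*sqrt(130)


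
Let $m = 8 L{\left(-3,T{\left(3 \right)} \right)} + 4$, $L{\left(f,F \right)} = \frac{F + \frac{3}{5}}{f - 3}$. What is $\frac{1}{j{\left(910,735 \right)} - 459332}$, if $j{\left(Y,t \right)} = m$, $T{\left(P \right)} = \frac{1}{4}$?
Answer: $- \frac{15}{6889937} \approx -2.1771 \cdot 10^{-6}$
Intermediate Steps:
$T{\left(P \right)} = \frac{1}{4}$
$L{\left(f,F \right)} = \frac{\frac{3}{5} + F}{-3 + f}$ ($L{\left(f,F \right)} = \frac{F + 3 \cdot \frac{1}{5}}{-3 + f} = \frac{F + \frac{3}{5}}{-3 + f} = \frac{\frac{3}{5} + F}{-3 + f}$)
$m = \frac{43}{15}$ ($m = 8 \frac{\frac{3}{5} + \frac{1}{4}}{-3 - 3} + 4 = 8 \frac{1}{-6} \cdot \frac{17}{20} + 4 = 8 \left(\left(- \frac{1}{6}\right) \frac{17}{20}\right) + 4 = 8 \left(- \frac{17}{120}\right) + 4 = - \frac{17}{15} + 4 = \frac{43}{15} \approx 2.8667$)
$j{\left(Y,t \right)} = \frac{43}{15}$
$\frac{1}{j{\left(910,735 \right)} - 459332} = \frac{1}{\frac{43}{15} - 459332} = \frac{1}{- \frac{6889937}{15}} = - \frac{15}{6889937}$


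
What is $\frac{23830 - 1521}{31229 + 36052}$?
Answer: $\frac{22309}{67281} \approx 0.33158$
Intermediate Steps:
$\frac{23830 - 1521}{31229 + 36052} = \frac{22309}{67281}$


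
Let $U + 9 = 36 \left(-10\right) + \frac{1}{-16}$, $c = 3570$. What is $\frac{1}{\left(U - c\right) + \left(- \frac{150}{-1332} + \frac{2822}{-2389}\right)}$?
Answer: $- \frac{4242864}{16717440547} \approx -0.0002538$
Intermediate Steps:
$U = - \frac{5905}{16}$ ($U = -9 + \left(36 \left(-10\right) + \frac{1}{-16}\right) = -9 - \frac{5761}{16} = - \frac{5905}{16} \approx -369.06$)
$\frac{1}{\left(U - c\right) + \left(- \frac{150}{-1332} + \frac{2822}{-2389}\right)} = \frac{1}{\left(- \frac{5905}{16} - 3570\right) + \left(- \frac{150}{-1332} + \frac{2822}{-2389}\right)} = \frac{1}{\left(- \frac{5905}{16} - 3570\right) + \left(\left(-150\right) \left(- \frac{1}{1332}\right) + 2822 \left(- \frac{1}{2389}\right)\right)} = \frac{1}{- \frac{63025}{16} + \left(\frac{25}{222} - \frac{2822}{2389}\right)} = \frac{1}{- \frac{63025}{16} - \frac{566759}{530358}} = \frac{1}{- \frac{16717440547}{4242864}} = - \frac{4242864}{16717440547}$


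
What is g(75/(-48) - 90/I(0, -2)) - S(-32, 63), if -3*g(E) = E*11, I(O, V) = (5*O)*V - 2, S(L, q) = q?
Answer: -10669/48 ≈ -222.27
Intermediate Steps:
I(O, V) = -2 + 5*O*V (I(O, V) = 5*O*V - 2 = -2 + 5*O*V)
g(E) = -11*E/3 (g(E) = -E*11/3 = -11*E/3)
g(75/(-48) - 90/I(0, -2)) - S(-32, 63) = -11*(75/(-48) - 90/(-2 + 5*0*(-2)))/3 - 1*63 = -11*(75*(-1/48) - 90/(-2 + 0))/3 - 63 = -11*(-25/16 - 90/(-2))/3 - 63 = -11*(-25/16 - 90*(-½))/3 - 63 = -11*(-25/16 + 45)/3 - 63 = -11/3*695/16 - 63 = -7645/48 - 63 = -10669/48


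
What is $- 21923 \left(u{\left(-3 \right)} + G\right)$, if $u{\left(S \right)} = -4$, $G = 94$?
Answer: $-1973070$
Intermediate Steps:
$- 21923 \left(u{\left(-3 \right)} + G\right) = - 21923 \left(-4 + 94\right) = \left(-21923\right) 90 = -1973070$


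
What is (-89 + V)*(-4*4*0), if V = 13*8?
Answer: 0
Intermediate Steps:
V = 104
(-89 + V)*(-4*4*0) = (-89 + 104)*(-4*4*0) = 15*(-16*0) = 15*0 = 0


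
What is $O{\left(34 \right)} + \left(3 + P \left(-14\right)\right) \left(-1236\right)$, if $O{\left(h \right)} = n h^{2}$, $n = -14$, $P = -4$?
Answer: $-89108$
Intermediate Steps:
$O{\left(h \right)} = - 14 h^{2}$
$O{\left(34 \right)} + \left(3 + P \left(-14\right)\right) \left(-1236\right) = - 14 \cdot 34^{2} + \left(3 - -56\right) \left(-1236\right) = \left(-14\right) 1156 + \left(3 + 56\right) \left(-1236\right) = -16184 + 59 \left(-1236\right) = -16184 - 72924 = -89108$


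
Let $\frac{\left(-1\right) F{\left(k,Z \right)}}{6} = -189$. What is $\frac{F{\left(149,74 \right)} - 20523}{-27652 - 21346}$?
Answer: $\frac{19389}{48998} \approx 0.39571$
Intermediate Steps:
$F{\left(k,Z \right)} = 1134$ ($F{\left(k,Z \right)} = \left(-6\right) \left(-189\right) = 1134$)
$\frac{F{\left(149,74 \right)} - 20523}{-27652 - 21346} = \frac{1134 - 20523}{-27652 - 21346} = - \frac{19389}{-48998} = \left(-19389\right) \left(- \frac{1}{48998}\right) = \frac{19389}{48998}$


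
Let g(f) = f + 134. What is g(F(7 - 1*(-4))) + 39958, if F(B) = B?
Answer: 40103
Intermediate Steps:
g(f) = 134 + f
g(F(7 - 1*(-4))) + 39958 = (134 + (7 - 1*(-4))) + 39958 = (134 + (7 + 4)) + 39958 = (134 + 11) + 39958 = 145 + 39958 = 40103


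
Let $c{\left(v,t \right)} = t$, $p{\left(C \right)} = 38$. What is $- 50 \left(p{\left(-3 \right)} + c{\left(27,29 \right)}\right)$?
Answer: $-3350$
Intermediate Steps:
$- 50 \left(p{\left(-3 \right)} + c{\left(27,29 \right)}\right) = - 50 \left(38 + 29\right) = \left(-50\right) 67 = -3350$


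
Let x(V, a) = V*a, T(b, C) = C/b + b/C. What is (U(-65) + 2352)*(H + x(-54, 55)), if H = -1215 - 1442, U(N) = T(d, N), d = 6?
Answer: -5137557913/390 ≈ -1.3173e+7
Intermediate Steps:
U(N) = 6/N + N/6 (U(N) = N/6 + 6/N = 6/N + N/6)
H = -2657
(U(-65) + 2352)*(H + x(-54, 55)) = ((6/(-65) + (⅙)*(-65)) + 2352)*(-2657 - 54*55) = ((6*(-1/65) - 65/6) + 2352)*(-2657 - 2970) = ((-6/65 - 65/6) + 2352)*(-5627) = (-4261/390 + 2352)*(-5627) = (913019/390)*(-5627) = -5137557913/390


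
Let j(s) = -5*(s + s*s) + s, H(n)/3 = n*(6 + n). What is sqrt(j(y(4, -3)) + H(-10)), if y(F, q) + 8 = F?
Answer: 2*sqrt(14) ≈ 7.4833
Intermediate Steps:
y(F, q) = -8 + F
H(n) = 3*n*(6 + n) (H(n) = 3*(n*(6 + n)) = 3*n*(6 + n))
j(s) = -5*s**2 - 4*s (j(s) = -5*(s + s**2) + s = (-5*s - 5*s**2) + s = -5*s**2 - 4*s)
sqrt(j(y(4, -3)) + H(-10)) = sqrt(-(-8 + 4)*(4 + 5*(-8 + 4)) + 3*(-10)*(6 - 10)) = sqrt(-1*(-4)*(4 + 5*(-4)) + 3*(-10)*(-4)) = sqrt(-1*(-4)*(4 - 20) + 120) = sqrt(-1*(-4)*(-16) + 120) = sqrt(-64 + 120) = sqrt(56) = 2*sqrt(14)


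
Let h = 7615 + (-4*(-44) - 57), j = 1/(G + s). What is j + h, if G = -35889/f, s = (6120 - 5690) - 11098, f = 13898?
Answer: 1146950275804/148299753 ≈ 7734.0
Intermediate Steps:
s = -10668 (s = 430 - 11098 = -10668)
G = -35889/13898 ≈ -2.5823
j = -13898/148299753 (j = 1/(-35889/13898 - 10668) = 1/(-148299753/13898) = -13898/148299753 ≈ -9.3716e-5)
h = 7734 (h = 7615 + (176 - 57) = 7615 + 119 = 7734)
j + h = -13898/148299753 + 7734 = 1146950275804/148299753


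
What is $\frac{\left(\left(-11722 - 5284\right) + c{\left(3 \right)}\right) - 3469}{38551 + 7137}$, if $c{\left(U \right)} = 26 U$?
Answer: $- \frac{20397}{45688} \approx -0.44644$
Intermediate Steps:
$\frac{\left(\left(-11722 - 5284\right) + c{\left(3 \right)}\right) - 3469}{38551 + 7137} = \frac{\left(\left(-11722 - 5284\right) + 26 \cdot 3\right) - 3469}{38551 + 7137} = \frac{\left(-17006 + 78\right) - 3469}{45688} = \left(-16928 - 3469\right) \frac{1}{45688} = \left(-20397\right) \frac{1}{45688} = - \frac{20397}{45688}$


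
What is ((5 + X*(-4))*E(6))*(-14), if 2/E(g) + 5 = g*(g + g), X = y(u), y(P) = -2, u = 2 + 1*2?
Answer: -364/67 ≈ -5.4328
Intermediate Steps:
u = 4 (u = 2 + 2 = 4)
X = -2
E(g) = 2/(-5 + 2*g²) (E(g) = 2/(-5 + g*(g + g)) = 2/(-5 + g*(2*g)) = 2/(-5 + 2*g²))
((5 + X*(-4))*E(6))*(-14) = ((5 - 2*(-4))*(2/(-5 + 2*6²)))*(-14) = ((5 + 8)*(2/(-5 + 2*36)))*(-14) = (13*(2/(-5 + 72)))*(-14) = (13*(2/67))*(-14) = (26/67)*(-14) = -364/67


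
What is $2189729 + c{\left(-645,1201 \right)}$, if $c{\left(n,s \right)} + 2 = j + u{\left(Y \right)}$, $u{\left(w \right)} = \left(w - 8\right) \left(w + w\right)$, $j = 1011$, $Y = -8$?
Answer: $2190994$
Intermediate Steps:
$u{\left(w \right)} = 2 w \left(-8 + w\right)$ ($u{\left(w \right)} = \left(-8 + w\right) 2 w = 2 w \left(-8 + w\right)$)
$c{\left(n,s \right)} = 1265$ ($c{\left(n,s \right)} = -2 + \left(1011 + 2 \left(-8\right) \left(-8 - 8\right)\right) = -2 + \left(1011 + 2 \left(-8\right) \left(-16\right)\right) = -2 + \left(1011 + 256\right) = -2 + 1267 = 1265$)
$2189729 + c{\left(-645,1201 \right)} = 2189729 + 1265 = 2190994$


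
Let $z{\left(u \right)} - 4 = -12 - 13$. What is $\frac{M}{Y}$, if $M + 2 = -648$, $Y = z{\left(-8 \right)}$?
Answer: $\frac{650}{21} \approx 30.952$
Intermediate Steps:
$z{\left(u \right)} = -21$ ($z{\left(u \right)} = 4 - 25 = -21$)
$Y = -21$
$M = -650$ ($M = -2 - 648 = -650$)
$\frac{M}{Y} = - \frac{650}{-21} = \left(-650\right) \left(- \frac{1}{21}\right) = \frac{650}{21}$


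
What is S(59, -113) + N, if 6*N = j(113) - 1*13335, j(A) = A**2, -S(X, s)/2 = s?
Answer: 395/3 ≈ 131.67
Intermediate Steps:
S(X, s) = -2*s
N = -283/3 (N = (113**2 - 1*13335)/6 = (12769 - 13335)/6 = (1/6)*(-566) = -283/3 ≈ -94.333)
S(59, -113) + N = -2*(-113) - 283/3 = 226 - 283/3 = 395/3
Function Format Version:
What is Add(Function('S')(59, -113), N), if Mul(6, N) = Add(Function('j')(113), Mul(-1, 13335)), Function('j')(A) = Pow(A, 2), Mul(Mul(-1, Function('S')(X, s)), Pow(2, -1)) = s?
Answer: Rational(395, 3) ≈ 131.67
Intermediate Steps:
Function('S')(X, s) = Mul(-2, s)
N = Rational(-283, 3) (N = Mul(Rational(1, 6), Add(Pow(113, 2), Mul(-1, 13335))) = Mul(Rational(1, 6), Add(12769, -13335)) = Mul(Rational(1, 6), -566) = Rational(-283, 3) ≈ -94.333)
Add(Function('S')(59, -113), N) = Add(Mul(-2, -113), Rational(-283, 3)) = Add(226, Rational(-283, 3)) = Rational(395, 3)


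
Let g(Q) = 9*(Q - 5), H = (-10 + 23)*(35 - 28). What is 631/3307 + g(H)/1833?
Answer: 1238747/2020577 ≈ 0.61307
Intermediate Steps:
H = 91 (H = 13*7 = 91)
g(Q) = -45 + 9*Q (g(Q) = 9*(-5 + Q) = -45 + 9*Q)
631/3307 + g(H)/1833 = 631/3307 + (-45 + 9*91)/1833 = 631*(1/3307) + (-45 + 819)*(1/1833) = 631/3307 + 774*(1/1833) = 631/3307 + 258/611 = 1238747/2020577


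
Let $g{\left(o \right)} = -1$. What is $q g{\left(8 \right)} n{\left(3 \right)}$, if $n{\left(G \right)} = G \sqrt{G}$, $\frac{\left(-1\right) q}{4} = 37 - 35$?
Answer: $24 \sqrt{3} \approx 41.569$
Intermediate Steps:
$q = -8$ ($q = - 4 \left(37 - 35\right) = \left(-4\right) 2 = -8$)
$n{\left(G \right)} = G^{\frac{3}{2}}$
$q g{\left(8 \right)} n{\left(3 \right)} = \left(-8\right) \left(-1\right) 3^{\frac{3}{2}} = 8 \cdot 3 \sqrt{3} = 24 \sqrt{3}$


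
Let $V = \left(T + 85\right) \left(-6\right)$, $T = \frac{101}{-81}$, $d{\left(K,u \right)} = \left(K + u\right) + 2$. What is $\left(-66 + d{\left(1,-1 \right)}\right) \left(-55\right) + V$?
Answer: $\frac{81472}{27} \approx 3017.5$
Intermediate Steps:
$d{\left(K,u \right)} = 2 + K + u$
$T = - \frac{101}{81}$ ($T = 101 \left(- \frac{1}{81}\right) = - \frac{101}{81} \approx -1.2469$)
$V = - \frac{13568}{27}$ ($V = \left(- \frac{101}{81} + 85\right) \left(-6\right) = \frac{6784}{81} \left(-6\right) = - \frac{13568}{27} \approx -502.52$)
$\left(-66 + d{\left(1,-1 \right)}\right) \left(-55\right) + V = \left(-66 + \left(2 + 1 - 1\right)\right) \left(-55\right) - \frac{13568}{27} = \left(-66 + 2\right) \left(-55\right) - \frac{13568}{27} = \left(-64\right) \left(-55\right) - \frac{13568}{27} = 3520 - \frac{13568}{27} = \frac{81472}{27}$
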